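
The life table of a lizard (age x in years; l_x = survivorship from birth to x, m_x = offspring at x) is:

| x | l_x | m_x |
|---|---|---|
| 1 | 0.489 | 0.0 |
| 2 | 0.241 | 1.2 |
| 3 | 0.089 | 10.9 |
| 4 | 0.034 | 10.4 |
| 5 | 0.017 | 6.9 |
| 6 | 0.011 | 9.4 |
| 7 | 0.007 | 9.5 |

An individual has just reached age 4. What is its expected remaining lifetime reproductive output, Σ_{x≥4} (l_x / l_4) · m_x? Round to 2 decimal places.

l_4 = 0.034. Conditional survival from age 4 to x is l_x / l_4.
  x=4: (0.034/0.034) × 10.4 = 10.4000
  x=5: (0.017/0.034) × 6.9 = 3.4500
  x=6: (0.011/0.034) × 9.4 = 3.0412
  x=7: (0.007/0.034) × 9.5 = 1.9559
Sum = 10.4000 + 3.4500 + 3.0412 + 1.9559 = 18.8471

18.85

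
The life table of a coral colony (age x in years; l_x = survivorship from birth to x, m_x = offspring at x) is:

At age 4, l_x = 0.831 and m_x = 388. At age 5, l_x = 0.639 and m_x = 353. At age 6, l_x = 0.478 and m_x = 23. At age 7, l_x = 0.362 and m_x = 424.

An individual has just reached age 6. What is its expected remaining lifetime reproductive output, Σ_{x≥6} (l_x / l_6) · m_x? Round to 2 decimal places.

344.10

l_6 = 0.478. Conditional survival from age 6 to x is l_x / l_6.
  x=6: (0.478/0.478) × 23 = 23.0000
  x=7: (0.362/0.478) × 424 = 321.1046
Sum = 23.0000 + 321.1046 = 344.1046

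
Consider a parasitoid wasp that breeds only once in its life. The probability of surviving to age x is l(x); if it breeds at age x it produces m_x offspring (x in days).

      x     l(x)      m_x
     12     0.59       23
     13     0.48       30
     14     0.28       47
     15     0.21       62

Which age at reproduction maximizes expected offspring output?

13

Expected offspring if breeding at age x = l(x) × m_x:
  age 12: 0.59 × 23 = 13.570
  age 13: 0.48 × 30 = 14.400
  age 14: 0.28 × 47 = 13.160
  age 15: 0.21 × 62 = 13.020
Maximum at age 13 (14.400).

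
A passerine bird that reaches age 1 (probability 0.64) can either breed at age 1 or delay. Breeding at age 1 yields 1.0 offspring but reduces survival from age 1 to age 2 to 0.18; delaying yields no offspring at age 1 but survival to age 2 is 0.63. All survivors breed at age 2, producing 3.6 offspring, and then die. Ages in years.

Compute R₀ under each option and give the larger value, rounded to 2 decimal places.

1.45

breed at age 1: R₀ = 0.64 × (1.0 + 0.18 × 3.6) = 0.64 × 1.6480 = 1.0547
delay to age 2: R₀ = 0.64 × (0.63 × 3.6) = 0.64 × 2.2680 = 1.4515
Higher: delay to age 2 (1.4515).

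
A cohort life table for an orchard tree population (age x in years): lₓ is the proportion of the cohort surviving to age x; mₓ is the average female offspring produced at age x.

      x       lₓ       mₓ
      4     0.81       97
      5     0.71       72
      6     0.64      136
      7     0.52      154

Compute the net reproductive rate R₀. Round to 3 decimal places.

296.810

R₀ = Σ lₓ mₓ:
  age 4: 0.81 × 97 = 78.5700
  age 5: 0.71 × 72 = 51.1200
  age 6: 0.64 × 136 = 87.0400
  age 7: 0.52 × 154 = 80.0800
R₀ = 78.5700 + 51.1200 + 87.0400 + 80.0800 = 296.8100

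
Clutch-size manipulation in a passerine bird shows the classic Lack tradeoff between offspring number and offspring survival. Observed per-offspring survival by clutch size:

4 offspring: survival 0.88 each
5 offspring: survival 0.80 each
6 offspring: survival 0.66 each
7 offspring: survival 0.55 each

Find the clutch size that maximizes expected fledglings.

5

Expected fledglings = c × s(c):
  c=4: 4 × 0.88 = 3.520
  c=5: 5 × 0.80 = 4.000
  c=6: 6 × 0.66 = 3.960
  c=7: 7 × 0.55 = 3.850
Maximum at c = 5 (4.000 fledglings).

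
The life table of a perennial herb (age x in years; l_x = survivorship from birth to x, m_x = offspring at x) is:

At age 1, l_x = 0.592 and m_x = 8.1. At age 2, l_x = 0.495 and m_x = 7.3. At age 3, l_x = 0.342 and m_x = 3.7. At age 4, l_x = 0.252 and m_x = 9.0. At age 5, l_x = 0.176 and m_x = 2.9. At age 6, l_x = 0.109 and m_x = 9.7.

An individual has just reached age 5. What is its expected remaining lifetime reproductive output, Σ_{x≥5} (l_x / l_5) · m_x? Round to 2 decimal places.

l_5 = 0.176. Conditional survival from age 5 to x is l_x / l_5.
  x=5: (0.176/0.176) × 2.9 = 2.9000
  x=6: (0.109/0.176) × 9.7 = 6.0074
Sum = 2.9000 + 6.0074 = 8.9074

8.91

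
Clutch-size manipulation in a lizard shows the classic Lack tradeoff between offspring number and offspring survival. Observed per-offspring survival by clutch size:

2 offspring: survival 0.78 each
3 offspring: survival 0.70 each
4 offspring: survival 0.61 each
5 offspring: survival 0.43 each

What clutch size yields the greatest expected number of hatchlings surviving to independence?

Expected hatchlings surviving to independence = c × s(c):
  c=2: 2 × 0.78 = 1.560
  c=3: 3 × 0.70 = 2.100
  c=4: 4 × 0.61 = 2.440
  c=5: 5 × 0.43 = 2.150
Maximum at c = 4 (2.440 hatchlings surviving to independence).

4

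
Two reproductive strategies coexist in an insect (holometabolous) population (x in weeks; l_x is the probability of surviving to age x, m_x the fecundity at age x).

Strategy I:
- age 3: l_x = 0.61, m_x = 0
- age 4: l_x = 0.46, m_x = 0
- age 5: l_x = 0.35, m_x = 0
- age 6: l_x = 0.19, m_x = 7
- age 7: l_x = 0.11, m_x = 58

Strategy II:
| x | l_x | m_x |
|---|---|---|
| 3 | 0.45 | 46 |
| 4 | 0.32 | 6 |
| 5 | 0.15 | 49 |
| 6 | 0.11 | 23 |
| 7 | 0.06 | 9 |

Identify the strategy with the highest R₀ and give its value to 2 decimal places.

33.04

Strategy I: R₀ = 0.61×0 + 0.46×0 + 0.35×0 + 0.19×7 + 0.11×58 = 7.7100
Strategy II: R₀ = 0.45×46 + 0.32×6 + 0.15×49 + 0.11×23 + 0.06×9 = 33.0400
Highest R₀: strategy II with 33.0400.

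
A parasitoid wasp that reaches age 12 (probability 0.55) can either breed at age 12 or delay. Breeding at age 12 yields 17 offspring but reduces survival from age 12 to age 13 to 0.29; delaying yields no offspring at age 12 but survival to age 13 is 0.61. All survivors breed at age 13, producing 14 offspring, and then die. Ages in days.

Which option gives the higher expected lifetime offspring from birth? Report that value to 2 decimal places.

breed at age 12: R₀ = 0.55 × (17 + 0.29 × 14) = 0.55 × 21.0600 = 11.5830
delay to age 13: R₀ = 0.55 × (0.61 × 14) = 0.55 × 8.5400 = 4.6970
Higher: breed at age 12 (11.5830).

11.58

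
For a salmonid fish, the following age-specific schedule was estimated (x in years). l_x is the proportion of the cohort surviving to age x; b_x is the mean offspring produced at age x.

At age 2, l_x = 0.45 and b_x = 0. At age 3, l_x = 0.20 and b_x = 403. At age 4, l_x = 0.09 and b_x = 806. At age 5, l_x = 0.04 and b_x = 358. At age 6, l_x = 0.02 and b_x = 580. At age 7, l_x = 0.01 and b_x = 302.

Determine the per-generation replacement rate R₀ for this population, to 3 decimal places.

182.080

R₀ = Σ l_x b_x:
  age 2: 0.45 × 0 = 0.0000
  age 3: 0.20 × 403 = 80.6000
  age 4: 0.09 × 806 = 72.5400
  age 5: 0.04 × 358 = 14.3200
  age 6: 0.02 × 580 = 11.6000
  age 7: 0.01 × 302 = 3.0200
R₀ = 0.0000 + 80.6000 + 72.5400 + 14.3200 + 11.6000 + 3.0200 = 182.0800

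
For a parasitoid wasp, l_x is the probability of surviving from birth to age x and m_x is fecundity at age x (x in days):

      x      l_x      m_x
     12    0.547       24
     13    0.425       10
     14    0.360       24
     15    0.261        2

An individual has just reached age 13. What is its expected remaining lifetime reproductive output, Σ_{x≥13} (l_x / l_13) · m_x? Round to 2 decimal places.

l_13 = 0.425. Conditional survival from age 13 to x is l_x / l_13.
  x=13: (0.425/0.425) × 10 = 10.0000
  x=14: (0.360/0.425) × 24 = 20.3294
  x=15: (0.261/0.425) × 2 = 1.2282
Sum = 10.0000 + 20.3294 + 1.2282 = 31.5576

31.56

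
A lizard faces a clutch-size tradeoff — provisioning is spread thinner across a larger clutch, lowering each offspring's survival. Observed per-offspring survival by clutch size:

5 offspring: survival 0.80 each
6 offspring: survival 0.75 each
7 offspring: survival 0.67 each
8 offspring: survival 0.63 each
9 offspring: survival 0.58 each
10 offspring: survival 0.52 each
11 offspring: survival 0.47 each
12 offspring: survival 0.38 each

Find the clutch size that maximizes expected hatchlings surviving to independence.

Expected hatchlings surviving to independence = c × s(c):
  c=5: 5 × 0.80 = 4.000
  c=6: 6 × 0.75 = 4.500
  c=7: 7 × 0.67 = 4.690
  c=8: 8 × 0.63 = 5.040
  c=9: 9 × 0.58 = 5.220
  c=10: 10 × 0.52 = 5.200
  c=11: 11 × 0.47 = 5.170
  c=12: 12 × 0.38 = 4.560
Maximum at c = 9 (5.220 hatchlings surviving to independence).

9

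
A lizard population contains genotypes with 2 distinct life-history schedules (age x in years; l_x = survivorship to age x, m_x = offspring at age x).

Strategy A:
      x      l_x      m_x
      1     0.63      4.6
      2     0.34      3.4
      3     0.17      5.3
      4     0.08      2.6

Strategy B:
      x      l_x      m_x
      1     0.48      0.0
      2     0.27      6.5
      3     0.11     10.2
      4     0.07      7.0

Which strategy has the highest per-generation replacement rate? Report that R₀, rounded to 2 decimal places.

Strategy A: R₀ = 0.63×4.6 + 0.34×3.4 + 0.17×5.3 + 0.08×2.6 = 5.1630
Strategy B: R₀ = 0.48×0.0 + 0.27×6.5 + 0.11×10.2 + 0.07×7.0 = 3.3670
Highest R₀: strategy A with 5.1630.

5.16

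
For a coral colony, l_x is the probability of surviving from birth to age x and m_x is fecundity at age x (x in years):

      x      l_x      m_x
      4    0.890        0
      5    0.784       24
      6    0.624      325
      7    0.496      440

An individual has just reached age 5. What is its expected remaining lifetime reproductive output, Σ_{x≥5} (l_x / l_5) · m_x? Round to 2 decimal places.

l_5 = 0.784. Conditional survival from age 5 to x is l_x / l_5.
  x=5: (0.784/0.784) × 24 = 24.0000
  x=6: (0.624/0.784) × 325 = 258.6735
  x=7: (0.496/0.784) × 440 = 278.3673
Sum = 24.0000 + 258.6735 + 278.3673 = 561.0408

561.04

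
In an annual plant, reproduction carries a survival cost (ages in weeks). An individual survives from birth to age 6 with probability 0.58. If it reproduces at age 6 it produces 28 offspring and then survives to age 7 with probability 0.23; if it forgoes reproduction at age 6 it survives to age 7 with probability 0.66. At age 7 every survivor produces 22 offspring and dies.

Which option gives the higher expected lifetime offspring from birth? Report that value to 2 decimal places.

19.17

breed at age 6: R₀ = 0.58 × (28 + 0.23 × 22) = 0.58 × 33.0600 = 19.1748
delay to age 7: R₀ = 0.58 × (0.66 × 22) = 0.58 × 14.5200 = 8.4216
Higher: breed at age 6 (19.1748).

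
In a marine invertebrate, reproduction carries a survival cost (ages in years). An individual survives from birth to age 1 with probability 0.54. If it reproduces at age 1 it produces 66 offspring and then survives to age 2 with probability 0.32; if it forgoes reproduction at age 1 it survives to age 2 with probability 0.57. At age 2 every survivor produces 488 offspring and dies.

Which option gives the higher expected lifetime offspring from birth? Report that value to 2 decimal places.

breed at age 1: R₀ = 0.54 × (66 + 0.32 × 488) = 0.54 × 222.1600 = 119.9664
delay to age 2: R₀ = 0.54 × (0.57 × 488) = 0.54 × 278.1600 = 150.2064
Higher: delay to age 2 (150.2064).

150.21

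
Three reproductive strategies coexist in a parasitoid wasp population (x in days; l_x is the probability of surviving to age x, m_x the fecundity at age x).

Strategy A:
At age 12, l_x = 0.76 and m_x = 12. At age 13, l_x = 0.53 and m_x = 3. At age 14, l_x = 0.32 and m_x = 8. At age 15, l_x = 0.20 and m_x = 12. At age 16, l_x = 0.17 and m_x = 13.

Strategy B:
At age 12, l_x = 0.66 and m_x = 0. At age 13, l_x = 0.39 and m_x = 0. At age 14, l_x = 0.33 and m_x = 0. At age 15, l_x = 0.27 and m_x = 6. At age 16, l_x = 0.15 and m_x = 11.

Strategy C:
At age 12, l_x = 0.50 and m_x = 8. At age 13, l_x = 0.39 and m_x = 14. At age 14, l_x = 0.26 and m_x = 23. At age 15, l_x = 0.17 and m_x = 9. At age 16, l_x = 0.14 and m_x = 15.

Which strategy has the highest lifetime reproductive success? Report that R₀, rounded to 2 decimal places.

Strategy A: R₀ = 0.76×12 + 0.53×3 + 0.32×8 + 0.20×12 + 0.17×13 = 17.8800
Strategy B: R₀ = 0.66×0 + 0.39×0 + 0.33×0 + 0.27×6 + 0.15×11 = 3.2700
Strategy C: R₀ = 0.50×8 + 0.39×14 + 0.26×23 + 0.17×9 + 0.14×15 = 19.0700
Highest R₀: strategy C with 19.0700.

19.07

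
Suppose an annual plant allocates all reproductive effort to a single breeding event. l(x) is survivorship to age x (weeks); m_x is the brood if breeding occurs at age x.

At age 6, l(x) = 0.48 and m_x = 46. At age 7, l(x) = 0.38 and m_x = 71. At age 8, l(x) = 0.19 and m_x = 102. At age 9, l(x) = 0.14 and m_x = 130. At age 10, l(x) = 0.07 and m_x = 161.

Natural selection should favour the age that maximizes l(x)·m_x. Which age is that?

Expected offspring if breeding at age x = l(x) × m_x:
  age 6: 0.48 × 46 = 22.080
  age 7: 0.38 × 71 = 26.980
  age 8: 0.19 × 102 = 19.380
  age 9: 0.14 × 130 = 18.200
  age 10: 0.07 × 161 = 11.270
Maximum at age 7 (26.980).

7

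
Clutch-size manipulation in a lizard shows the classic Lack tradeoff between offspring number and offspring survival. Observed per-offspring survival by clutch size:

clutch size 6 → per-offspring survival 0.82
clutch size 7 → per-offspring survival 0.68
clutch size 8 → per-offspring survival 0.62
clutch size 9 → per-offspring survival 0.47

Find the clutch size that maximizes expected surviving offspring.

8

Expected surviving offspring = c × s(c):
  c=6: 6 × 0.82 = 4.920
  c=7: 7 × 0.68 = 4.760
  c=8: 8 × 0.62 = 4.960
  c=9: 9 × 0.47 = 4.230
Maximum at c = 8 (4.960 surviving offspring).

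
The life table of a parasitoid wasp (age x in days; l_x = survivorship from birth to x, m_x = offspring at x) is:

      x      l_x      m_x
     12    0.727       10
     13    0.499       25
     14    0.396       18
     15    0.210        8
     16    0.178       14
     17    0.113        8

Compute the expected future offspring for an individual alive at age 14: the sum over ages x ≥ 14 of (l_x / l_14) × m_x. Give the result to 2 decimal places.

30.82

l_14 = 0.396. Conditional survival from age 14 to x is l_x / l_14.
  x=14: (0.396/0.396) × 18 = 18.0000
  x=15: (0.210/0.396) × 8 = 4.2424
  x=16: (0.178/0.396) × 14 = 6.2929
  x=17: (0.113/0.396) × 8 = 2.2828
Sum = 18.0000 + 4.2424 + 6.2929 + 2.2828 = 30.8182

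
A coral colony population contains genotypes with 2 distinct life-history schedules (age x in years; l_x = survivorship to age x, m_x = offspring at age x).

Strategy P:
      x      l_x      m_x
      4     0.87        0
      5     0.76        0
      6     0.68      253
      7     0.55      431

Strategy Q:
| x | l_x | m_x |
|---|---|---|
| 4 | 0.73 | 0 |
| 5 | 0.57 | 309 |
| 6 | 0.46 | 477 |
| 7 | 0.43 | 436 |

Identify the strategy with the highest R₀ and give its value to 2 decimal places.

Strategy P: R₀ = 0.87×0 + 0.76×0 + 0.68×253 + 0.55×431 = 409.0900
Strategy Q: R₀ = 0.73×0 + 0.57×309 + 0.46×477 + 0.43×436 = 583.0300
Highest R₀: strategy Q with 583.0300.

583.03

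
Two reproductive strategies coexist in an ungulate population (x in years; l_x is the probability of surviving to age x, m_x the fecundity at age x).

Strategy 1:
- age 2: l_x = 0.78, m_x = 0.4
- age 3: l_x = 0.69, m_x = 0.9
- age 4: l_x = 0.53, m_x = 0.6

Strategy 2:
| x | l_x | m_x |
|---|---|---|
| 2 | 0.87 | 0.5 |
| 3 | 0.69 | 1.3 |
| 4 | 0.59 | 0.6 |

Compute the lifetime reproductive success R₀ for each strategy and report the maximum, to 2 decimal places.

Strategy 1: R₀ = 0.78×0.4 + 0.69×0.9 + 0.53×0.6 = 1.2510
Strategy 2: R₀ = 0.87×0.5 + 0.69×1.3 + 0.59×0.6 = 1.6860
Highest R₀: strategy 2 with 1.6860.

1.69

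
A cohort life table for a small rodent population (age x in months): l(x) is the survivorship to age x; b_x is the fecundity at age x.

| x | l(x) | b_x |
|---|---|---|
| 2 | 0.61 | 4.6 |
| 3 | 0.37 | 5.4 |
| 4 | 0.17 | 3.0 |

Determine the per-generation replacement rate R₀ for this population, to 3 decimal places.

R₀ = Σ l(x) b_x:
  age 2: 0.61 × 4.6 = 2.8060
  age 3: 0.37 × 5.4 = 1.9980
  age 4: 0.17 × 3.0 = 0.5100
R₀ = 2.8060 + 1.9980 + 0.5100 = 5.3140

5.314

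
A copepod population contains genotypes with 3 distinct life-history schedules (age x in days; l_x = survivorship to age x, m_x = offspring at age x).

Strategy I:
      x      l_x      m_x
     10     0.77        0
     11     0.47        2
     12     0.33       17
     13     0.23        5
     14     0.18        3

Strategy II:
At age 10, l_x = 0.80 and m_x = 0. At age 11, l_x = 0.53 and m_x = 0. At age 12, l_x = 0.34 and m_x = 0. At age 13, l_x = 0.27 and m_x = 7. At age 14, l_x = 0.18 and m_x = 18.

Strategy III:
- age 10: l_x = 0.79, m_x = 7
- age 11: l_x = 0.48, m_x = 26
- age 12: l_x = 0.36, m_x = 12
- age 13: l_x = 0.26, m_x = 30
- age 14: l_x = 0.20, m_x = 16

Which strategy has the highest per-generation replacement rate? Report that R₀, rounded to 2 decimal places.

33.33

Strategy I: R₀ = 0.77×0 + 0.47×2 + 0.33×17 + 0.23×5 + 0.18×3 = 8.2400
Strategy II: R₀ = 0.80×0 + 0.53×0 + 0.34×0 + 0.27×7 + 0.18×18 = 5.1300
Strategy III: R₀ = 0.79×7 + 0.48×26 + 0.36×12 + 0.26×30 + 0.20×16 = 33.3300
Highest R₀: strategy III with 33.3300.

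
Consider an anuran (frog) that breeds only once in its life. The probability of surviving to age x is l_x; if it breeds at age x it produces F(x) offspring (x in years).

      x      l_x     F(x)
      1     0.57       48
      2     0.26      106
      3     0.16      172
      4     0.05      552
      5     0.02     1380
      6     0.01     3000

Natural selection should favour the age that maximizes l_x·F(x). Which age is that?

6

Expected offspring if breeding at age x = l_x × F(x):
  age 1: 0.57 × 48 = 27.360
  age 2: 0.26 × 106 = 27.560
  age 3: 0.16 × 172 = 27.520
  age 4: 0.05 × 552 = 27.600
  age 5: 0.02 × 1380 = 27.600
  age 6: 0.01 × 3000 = 30.000
Maximum at age 6 (30.000).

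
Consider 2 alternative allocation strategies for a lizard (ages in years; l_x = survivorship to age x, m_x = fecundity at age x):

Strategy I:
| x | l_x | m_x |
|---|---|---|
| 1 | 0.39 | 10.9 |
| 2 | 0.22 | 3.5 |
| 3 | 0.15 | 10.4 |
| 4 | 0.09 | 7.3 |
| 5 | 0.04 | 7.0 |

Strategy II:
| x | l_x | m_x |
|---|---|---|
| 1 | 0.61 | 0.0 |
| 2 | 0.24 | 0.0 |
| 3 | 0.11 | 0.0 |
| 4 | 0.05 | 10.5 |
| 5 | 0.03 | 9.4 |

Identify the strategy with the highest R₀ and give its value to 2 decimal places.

Strategy I: R₀ = 0.39×10.9 + 0.22×3.5 + 0.15×10.4 + 0.09×7.3 + 0.04×7.0 = 7.5180
Strategy II: R₀ = 0.61×0.0 + 0.24×0.0 + 0.11×0.0 + 0.05×10.5 + 0.03×9.4 = 0.8070
Highest R₀: strategy I with 7.5180.

7.52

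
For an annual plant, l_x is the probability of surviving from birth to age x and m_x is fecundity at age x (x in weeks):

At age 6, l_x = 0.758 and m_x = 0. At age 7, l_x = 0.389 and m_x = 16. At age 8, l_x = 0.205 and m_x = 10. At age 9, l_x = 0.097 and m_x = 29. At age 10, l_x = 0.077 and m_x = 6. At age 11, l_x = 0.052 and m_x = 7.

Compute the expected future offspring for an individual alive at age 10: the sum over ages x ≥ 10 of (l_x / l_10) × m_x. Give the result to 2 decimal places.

l_10 = 0.077. Conditional survival from age 10 to x is l_x / l_10.
  x=10: (0.077/0.077) × 6 = 6.0000
  x=11: (0.052/0.077) × 7 = 4.7273
Sum = 6.0000 + 4.7273 = 10.7273

10.73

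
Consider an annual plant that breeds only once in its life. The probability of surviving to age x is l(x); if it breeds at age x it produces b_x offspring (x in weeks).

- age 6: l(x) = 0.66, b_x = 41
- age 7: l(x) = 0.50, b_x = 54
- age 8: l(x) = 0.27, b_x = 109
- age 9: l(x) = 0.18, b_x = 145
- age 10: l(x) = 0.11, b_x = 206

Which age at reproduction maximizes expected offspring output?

8

Expected offspring if breeding at age x = l(x) × b_x:
  age 6: 0.66 × 41 = 27.060
  age 7: 0.50 × 54 = 27.000
  age 8: 0.27 × 109 = 29.430
  age 9: 0.18 × 145 = 26.100
  age 10: 0.11 × 206 = 22.660
Maximum at age 8 (29.430).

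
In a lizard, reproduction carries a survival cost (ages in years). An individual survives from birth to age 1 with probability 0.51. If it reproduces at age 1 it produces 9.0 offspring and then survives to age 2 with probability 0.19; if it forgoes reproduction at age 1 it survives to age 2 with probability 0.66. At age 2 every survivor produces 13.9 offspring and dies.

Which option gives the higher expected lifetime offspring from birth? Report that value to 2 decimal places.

breed at age 1: R₀ = 0.51 × (9.0 + 0.19 × 13.9) = 0.51 × 11.6410 = 5.9369
delay to age 2: R₀ = 0.51 × (0.66 × 13.9) = 0.51 × 9.1740 = 4.6787
Higher: breed at age 1 (5.9369).

5.94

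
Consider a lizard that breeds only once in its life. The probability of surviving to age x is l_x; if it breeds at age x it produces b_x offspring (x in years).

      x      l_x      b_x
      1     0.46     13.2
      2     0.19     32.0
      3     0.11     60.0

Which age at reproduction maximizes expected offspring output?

Expected offspring if breeding at age x = l_x × b_x:
  age 1: 0.46 × 13.2 = 6.072
  age 2: 0.19 × 32.0 = 6.080
  age 3: 0.11 × 60.0 = 6.600
Maximum at age 3 (6.600).

3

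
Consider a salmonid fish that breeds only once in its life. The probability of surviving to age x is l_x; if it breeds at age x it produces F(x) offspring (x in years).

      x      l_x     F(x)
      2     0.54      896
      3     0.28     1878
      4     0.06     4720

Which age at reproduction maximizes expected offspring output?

Expected offspring if breeding at age x = l_x × F(x):
  age 2: 0.54 × 896 = 483.840
  age 3: 0.28 × 1878 = 525.840
  age 4: 0.06 × 4720 = 283.200
Maximum at age 3 (525.840).

3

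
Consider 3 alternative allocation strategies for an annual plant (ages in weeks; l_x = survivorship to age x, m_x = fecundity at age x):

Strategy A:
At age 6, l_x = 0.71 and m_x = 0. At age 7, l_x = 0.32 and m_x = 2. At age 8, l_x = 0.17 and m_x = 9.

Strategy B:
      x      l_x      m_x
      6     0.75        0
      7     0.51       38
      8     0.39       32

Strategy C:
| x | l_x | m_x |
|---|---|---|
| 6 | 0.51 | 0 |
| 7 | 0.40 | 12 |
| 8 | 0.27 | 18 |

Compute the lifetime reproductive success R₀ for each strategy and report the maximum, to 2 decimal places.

31.86

Strategy A: R₀ = 0.71×0 + 0.32×2 + 0.17×9 = 2.1700
Strategy B: R₀ = 0.75×0 + 0.51×38 + 0.39×32 = 31.8600
Strategy C: R₀ = 0.51×0 + 0.40×12 + 0.27×18 = 9.6600
Highest R₀: strategy B with 31.8600.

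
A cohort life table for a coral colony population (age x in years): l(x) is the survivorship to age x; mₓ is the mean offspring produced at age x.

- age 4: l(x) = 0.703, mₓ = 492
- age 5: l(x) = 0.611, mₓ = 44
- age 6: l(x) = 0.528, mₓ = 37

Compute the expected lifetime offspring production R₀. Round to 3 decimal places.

392.296

R₀ = Σ l(x) mₓ:
  age 4: 0.703 × 492 = 345.8760
  age 5: 0.611 × 44 = 26.8840
  age 6: 0.528 × 37 = 19.5360
R₀ = 345.8760 + 26.8840 + 19.5360 = 392.2960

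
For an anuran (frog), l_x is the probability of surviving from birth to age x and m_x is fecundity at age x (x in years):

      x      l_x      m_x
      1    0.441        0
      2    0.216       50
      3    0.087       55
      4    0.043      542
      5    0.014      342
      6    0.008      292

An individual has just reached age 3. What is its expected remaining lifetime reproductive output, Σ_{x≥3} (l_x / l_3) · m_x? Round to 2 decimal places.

404.77

l_3 = 0.087. Conditional survival from age 3 to x is l_x / l_3.
  x=3: (0.087/0.087) × 55 = 55.0000
  x=4: (0.043/0.087) × 542 = 267.8851
  x=5: (0.014/0.087) × 342 = 55.0345
  x=6: (0.008/0.087) × 292 = 26.8506
Sum = 55.0000 + 267.8851 + 55.0345 + 26.8506 = 404.7701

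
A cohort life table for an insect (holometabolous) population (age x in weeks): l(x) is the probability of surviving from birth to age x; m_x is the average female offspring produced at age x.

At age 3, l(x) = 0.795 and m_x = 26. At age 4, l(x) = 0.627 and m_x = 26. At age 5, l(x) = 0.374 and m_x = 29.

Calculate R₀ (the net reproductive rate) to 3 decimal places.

47.818

R₀ = Σ l(x) m_x:
  age 3: 0.795 × 26 = 20.6700
  age 4: 0.627 × 26 = 16.3020
  age 5: 0.374 × 29 = 10.8460
R₀ = 20.6700 + 16.3020 + 10.8460 = 47.8180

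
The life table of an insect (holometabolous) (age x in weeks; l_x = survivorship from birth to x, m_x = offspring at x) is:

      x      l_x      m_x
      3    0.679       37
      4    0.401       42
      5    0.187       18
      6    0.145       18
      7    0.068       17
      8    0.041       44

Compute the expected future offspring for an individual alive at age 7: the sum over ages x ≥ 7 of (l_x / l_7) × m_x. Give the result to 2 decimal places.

l_7 = 0.068. Conditional survival from age 7 to x is l_x / l_7.
  x=7: (0.068/0.068) × 17 = 17.0000
  x=8: (0.041/0.068) × 44 = 26.5294
Sum = 17.0000 + 26.5294 = 43.5294

43.53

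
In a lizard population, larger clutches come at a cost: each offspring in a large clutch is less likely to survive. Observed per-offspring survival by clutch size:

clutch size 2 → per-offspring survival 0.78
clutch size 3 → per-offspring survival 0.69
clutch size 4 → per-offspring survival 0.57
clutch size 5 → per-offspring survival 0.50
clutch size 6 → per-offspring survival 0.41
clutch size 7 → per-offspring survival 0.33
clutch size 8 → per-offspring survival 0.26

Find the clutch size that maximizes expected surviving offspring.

5

Expected surviving offspring = c × s(c):
  c=2: 2 × 0.78 = 1.560
  c=3: 3 × 0.69 = 2.070
  c=4: 4 × 0.57 = 2.280
  c=5: 5 × 0.50 = 2.500
  c=6: 6 × 0.41 = 2.460
  c=7: 7 × 0.33 = 2.310
  c=8: 8 × 0.26 = 2.080
Maximum at c = 5 (2.500 surviving offspring).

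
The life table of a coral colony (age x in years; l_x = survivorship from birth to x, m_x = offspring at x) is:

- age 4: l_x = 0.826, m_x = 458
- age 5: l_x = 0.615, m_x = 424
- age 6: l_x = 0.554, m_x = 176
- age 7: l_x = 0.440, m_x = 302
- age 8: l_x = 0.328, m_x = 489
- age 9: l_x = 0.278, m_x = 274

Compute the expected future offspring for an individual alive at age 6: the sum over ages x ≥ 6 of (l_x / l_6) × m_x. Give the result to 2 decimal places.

l_6 = 0.554. Conditional survival from age 6 to x is l_x / l_6.
  x=6: (0.554/0.554) × 176 = 176.0000
  x=7: (0.440/0.554) × 302 = 239.8556
  x=8: (0.328/0.554) × 489 = 289.5162
  x=9: (0.278/0.554) × 274 = 137.4946
Sum = 176.0000 + 239.8556 + 289.5162 + 137.4946 = 842.8664

842.87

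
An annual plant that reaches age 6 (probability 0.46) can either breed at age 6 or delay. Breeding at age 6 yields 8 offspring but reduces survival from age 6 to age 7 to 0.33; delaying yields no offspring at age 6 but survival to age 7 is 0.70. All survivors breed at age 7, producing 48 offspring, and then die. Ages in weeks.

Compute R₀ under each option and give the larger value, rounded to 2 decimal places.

15.46

breed at age 6: R₀ = 0.46 × (8 + 0.33 × 48) = 0.46 × 23.8400 = 10.9664
delay to age 7: R₀ = 0.46 × (0.70 × 48) = 0.46 × 33.6000 = 15.4560
Higher: delay to age 7 (15.4560).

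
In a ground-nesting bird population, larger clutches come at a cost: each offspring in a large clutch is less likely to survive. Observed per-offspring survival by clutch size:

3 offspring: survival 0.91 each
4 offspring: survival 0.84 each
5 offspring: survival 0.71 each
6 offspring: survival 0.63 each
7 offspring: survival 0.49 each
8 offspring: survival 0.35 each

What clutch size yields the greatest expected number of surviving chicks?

6

Expected surviving chicks = c × s(c):
  c=3: 3 × 0.91 = 2.730
  c=4: 4 × 0.84 = 3.360
  c=5: 5 × 0.71 = 3.550
  c=6: 6 × 0.63 = 3.780
  c=7: 7 × 0.49 = 3.430
  c=8: 8 × 0.35 = 2.800
Maximum at c = 6 (3.780 surviving chicks).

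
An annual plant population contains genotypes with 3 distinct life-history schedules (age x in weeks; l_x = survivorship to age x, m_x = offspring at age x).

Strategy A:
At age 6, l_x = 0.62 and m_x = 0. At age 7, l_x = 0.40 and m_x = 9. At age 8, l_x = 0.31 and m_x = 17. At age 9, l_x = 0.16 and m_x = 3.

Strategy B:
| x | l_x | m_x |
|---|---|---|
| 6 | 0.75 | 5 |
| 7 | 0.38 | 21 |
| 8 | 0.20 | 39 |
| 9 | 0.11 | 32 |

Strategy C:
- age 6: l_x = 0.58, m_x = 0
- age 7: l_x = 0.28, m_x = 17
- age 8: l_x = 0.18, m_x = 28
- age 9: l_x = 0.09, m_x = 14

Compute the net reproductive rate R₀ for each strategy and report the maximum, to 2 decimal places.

Strategy A: R₀ = 0.62×0 + 0.40×9 + 0.31×17 + 0.16×3 = 9.3500
Strategy B: R₀ = 0.75×5 + 0.38×21 + 0.20×39 + 0.11×32 = 23.0500
Strategy C: R₀ = 0.58×0 + 0.28×17 + 0.18×28 + 0.09×14 = 11.0600
Highest R₀: strategy B with 23.0500.

23.05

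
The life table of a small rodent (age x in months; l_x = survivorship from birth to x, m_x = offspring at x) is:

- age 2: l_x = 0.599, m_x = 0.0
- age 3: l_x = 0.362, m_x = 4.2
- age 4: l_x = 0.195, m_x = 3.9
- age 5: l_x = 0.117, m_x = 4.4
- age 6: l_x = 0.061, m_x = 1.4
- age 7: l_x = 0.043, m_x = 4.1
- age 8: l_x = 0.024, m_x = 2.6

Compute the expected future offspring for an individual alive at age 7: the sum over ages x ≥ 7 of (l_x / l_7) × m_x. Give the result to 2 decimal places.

l_7 = 0.043. Conditional survival from age 7 to x is l_x / l_7.
  x=7: (0.043/0.043) × 4.1 = 4.1000
  x=8: (0.024/0.043) × 2.6 = 1.4512
Sum = 4.1000 + 1.4512 = 5.5512

5.55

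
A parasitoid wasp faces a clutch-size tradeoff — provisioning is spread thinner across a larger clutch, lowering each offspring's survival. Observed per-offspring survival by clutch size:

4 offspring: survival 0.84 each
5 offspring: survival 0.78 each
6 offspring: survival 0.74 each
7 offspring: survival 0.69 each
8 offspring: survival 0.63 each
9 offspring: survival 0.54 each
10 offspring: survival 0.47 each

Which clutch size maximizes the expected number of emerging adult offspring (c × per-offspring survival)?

Expected emerging adult offspring = c × s(c):
  c=4: 4 × 0.84 = 3.360
  c=5: 5 × 0.78 = 3.900
  c=6: 6 × 0.74 = 4.440
  c=7: 7 × 0.69 = 4.830
  c=8: 8 × 0.63 = 5.040
  c=9: 9 × 0.54 = 4.860
  c=10: 10 × 0.47 = 4.700
Maximum at c = 8 (5.040 emerging adult offspring).

8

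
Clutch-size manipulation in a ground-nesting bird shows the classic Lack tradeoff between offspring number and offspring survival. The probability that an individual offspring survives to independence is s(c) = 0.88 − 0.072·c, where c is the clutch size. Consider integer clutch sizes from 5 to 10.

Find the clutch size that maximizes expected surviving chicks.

6

Expected surviving chicks = c × s(c):
  c=5: 5 × 0.520 = 2.600
  c=6: 6 × 0.448 = 2.688
  c=7: 7 × 0.376 = 2.632
  c=8: 8 × 0.304 = 2.432
  c=9: 9 × 0.232 = 2.088
  c=10: 10 × 0.160 = 1.600
Maximum at c = 6 (2.688 surviving chicks).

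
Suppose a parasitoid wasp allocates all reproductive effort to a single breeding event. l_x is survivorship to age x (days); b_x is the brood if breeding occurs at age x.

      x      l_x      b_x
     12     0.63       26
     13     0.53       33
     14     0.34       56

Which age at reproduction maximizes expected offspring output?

14

Expected offspring if breeding at age x = l_x × b_x:
  age 12: 0.63 × 26 = 16.380
  age 13: 0.53 × 33 = 17.490
  age 14: 0.34 × 56 = 19.040
Maximum at age 14 (19.040).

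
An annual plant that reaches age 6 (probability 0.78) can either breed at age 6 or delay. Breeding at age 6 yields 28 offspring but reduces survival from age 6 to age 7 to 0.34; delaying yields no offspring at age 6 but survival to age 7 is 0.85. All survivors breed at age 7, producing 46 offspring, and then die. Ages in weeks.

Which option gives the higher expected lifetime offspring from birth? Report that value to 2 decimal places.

34.04

breed at age 6: R₀ = 0.78 × (28 + 0.34 × 46) = 0.78 × 43.6400 = 34.0392
delay to age 7: R₀ = 0.78 × (0.85 × 46) = 0.78 × 39.1000 = 30.4980
Higher: breed at age 6 (34.0392).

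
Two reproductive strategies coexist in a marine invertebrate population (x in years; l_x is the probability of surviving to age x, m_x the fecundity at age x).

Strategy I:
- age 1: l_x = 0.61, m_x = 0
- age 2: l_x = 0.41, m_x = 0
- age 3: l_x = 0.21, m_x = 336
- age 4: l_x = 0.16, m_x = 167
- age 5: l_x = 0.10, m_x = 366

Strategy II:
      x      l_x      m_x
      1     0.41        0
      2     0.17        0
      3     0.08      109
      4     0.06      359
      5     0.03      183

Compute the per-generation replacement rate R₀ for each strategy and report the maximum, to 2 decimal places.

133.88

Strategy I: R₀ = 0.61×0 + 0.41×0 + 0.21×336 + 0.16×167 + 0.10×366 = 133.8800
Strategy II: R₀ = 0.41×0 + 0.17×0 + 0.08×109 + 0.06×359 + 0.03×183 = 35.7500
Highest R₀: strategy I with 133.8800.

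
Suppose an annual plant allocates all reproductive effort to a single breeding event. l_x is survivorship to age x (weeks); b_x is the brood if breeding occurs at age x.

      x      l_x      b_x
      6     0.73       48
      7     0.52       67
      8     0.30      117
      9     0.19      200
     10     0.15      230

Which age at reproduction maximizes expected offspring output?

Expected offspring if breeding at age x = l_x × b_x:
  age 6: 0.73 × 48 = 35.040
  age 7: 0.52 × 67 = 34.840
  age 8: 0.30 × 117 = 35.100
  age 9: 0.19 × 200 = 38.000
  age 10: 0.15 × 230 = 34.500
Maximum at age 9 (38.000).

9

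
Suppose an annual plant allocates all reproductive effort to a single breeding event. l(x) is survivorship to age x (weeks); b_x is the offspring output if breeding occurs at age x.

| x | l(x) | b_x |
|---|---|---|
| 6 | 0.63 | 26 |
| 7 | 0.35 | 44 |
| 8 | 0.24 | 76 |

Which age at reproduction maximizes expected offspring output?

Expected offspring if breeding at age x = l(x) × b_x:
  age 6: 0.63 × 26 = 16.380
  age 7: 0.35 × 44 = 15.400
  age 8: 0.24 × 76 = 18.240
Maximum at age 8 (18.240).

8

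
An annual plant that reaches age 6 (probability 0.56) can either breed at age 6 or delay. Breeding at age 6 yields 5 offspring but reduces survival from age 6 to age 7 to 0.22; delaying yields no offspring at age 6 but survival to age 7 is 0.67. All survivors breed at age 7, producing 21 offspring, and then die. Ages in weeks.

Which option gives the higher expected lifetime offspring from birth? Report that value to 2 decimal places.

7.88

breed at age 6: R₀ = 0.56 × (5 + 0.22 × 21) = 0.56 × 9.6200 = 5.3872
delay to age 7: R₀ = 0.56 × (0.67 × 21) = 0.56 × 14.0700 = 7.8792
Higher: delay to age 7 (7.8792).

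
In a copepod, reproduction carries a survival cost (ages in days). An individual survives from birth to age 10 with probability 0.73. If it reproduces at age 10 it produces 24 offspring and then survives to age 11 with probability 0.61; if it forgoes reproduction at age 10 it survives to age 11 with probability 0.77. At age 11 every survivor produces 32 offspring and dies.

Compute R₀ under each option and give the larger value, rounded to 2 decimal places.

31.77

breed at age 10: R₀ = 0.73 × (24 + 0.61 × 32) = 0.73 × 43.5200 = 31.7696
delay to age 11: R₀ = 0.73 × (0.77 × 32) = 0.73 × 24.6400 = 17.9872
Higher: breed at age 10 (31.7696).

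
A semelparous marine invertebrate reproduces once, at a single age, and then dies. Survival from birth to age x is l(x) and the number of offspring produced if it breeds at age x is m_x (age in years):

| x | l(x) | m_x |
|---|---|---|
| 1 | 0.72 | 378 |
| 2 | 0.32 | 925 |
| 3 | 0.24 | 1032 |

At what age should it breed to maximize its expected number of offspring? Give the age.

2

Expected offspring if breeding at age x = l(x) × m_x:
  age 1: 0.72 × 378 = 272.160
  age 2: 0.32 × 925 = 296.000
  age 3: 0.24 × 1032 = 247.680
Maximum at age 2 (296.000).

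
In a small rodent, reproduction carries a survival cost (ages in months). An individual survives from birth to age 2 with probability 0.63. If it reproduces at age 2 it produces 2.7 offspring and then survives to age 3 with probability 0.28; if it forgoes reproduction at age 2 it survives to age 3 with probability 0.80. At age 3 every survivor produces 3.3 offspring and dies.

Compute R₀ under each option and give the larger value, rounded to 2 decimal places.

2.28

breed at age 2: R₀ = 0.63 × (2.7 + 0.28 × 3.3) = 0.63 × 3.6240 = 2.2831
delay to age 3: R₀ = 0.63 × (0.80 × 3.3) = 0.63 × 2.6400 = 1.6632
Higher: breed at age 2 (2.2831).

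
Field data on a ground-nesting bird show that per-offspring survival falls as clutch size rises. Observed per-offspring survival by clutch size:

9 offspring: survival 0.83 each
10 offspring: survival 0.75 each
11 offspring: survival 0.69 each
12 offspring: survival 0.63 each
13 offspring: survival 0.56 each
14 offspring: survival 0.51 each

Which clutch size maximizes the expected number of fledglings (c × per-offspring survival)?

Expected fledglings = c × s(c):
  c=9: 9 × 0.83 = 7.470
  c=10: 10 × 0.75 = 7.500
  c=11: 11 × 0.69 = 7.590
  c=12: 12 × 0.63 = 7.560
  c=13: 13 × 0.56 = 7.280
  c=14: 14 × 0.51 = 7.140
Maximum at c = 11 (7.590 fledglings).

11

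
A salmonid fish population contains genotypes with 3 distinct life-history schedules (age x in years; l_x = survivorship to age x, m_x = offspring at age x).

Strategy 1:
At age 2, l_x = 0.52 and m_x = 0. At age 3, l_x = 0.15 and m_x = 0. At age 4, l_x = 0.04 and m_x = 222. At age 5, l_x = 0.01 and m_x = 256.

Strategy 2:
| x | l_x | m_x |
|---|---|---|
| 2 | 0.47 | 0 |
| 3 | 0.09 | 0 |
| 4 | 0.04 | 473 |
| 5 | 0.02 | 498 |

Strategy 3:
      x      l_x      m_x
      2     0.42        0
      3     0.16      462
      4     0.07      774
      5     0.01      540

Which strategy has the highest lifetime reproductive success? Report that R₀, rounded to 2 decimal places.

133.50

Strategy 1: R₀ = 0.52×0 + 0.15×0 + 0.04×222 + 0.01×256 = 11.4400
Strategy 2: R₀ = 0.47×0 + 0.09×0 + 0.04×473 + 0.02×498 = 28.8800
Strategy 3: R₀ = 0.42×0 + 0.16×462 + 0.07×774 + 0.01×540 = 133.5000
Highest R₀: strategy 3 with 133.5000.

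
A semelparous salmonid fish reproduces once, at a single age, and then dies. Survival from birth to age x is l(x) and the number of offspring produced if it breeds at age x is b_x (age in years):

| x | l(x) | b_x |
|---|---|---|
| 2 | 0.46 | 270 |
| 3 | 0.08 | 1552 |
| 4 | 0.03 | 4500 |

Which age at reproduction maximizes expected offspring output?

4

Expected offspring if breeding at age x = l(x) × b_x:
  age 2: 0.46 × 270 = 124.200
  age 3: 0.08 × 1552 = 124.160
  age 4: 0.03 × 4500 = 135.000
Maximum at age 4 (135.000).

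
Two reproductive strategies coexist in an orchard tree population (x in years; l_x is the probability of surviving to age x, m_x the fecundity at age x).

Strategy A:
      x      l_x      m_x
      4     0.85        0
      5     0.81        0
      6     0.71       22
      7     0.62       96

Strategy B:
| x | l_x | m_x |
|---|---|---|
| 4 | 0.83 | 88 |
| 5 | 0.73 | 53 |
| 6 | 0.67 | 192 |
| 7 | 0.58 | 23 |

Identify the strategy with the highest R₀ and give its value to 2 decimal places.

Strategy A: R₀ = 0.85×0 + 0.81×0 + 0.71×22 + 0.62×96 = 75.1400
Strategy B: R₀ = 0.83×88 + 0.73×53 + 0.67×192 + 0.58×23 = 253.7100
Highest R₀: strategy B with 253.7100.

253.71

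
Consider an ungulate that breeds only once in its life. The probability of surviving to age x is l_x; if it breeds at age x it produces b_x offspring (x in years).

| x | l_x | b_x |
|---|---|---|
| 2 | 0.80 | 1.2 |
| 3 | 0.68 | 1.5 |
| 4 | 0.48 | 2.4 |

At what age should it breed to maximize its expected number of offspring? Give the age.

Expected offspring if breeding at age x = l_x × b_x:
  age 2: 0.80 × 1.2 = 0.960
  age 3: 0.68 × 1.5 = 1.020
  age 4: 0.48 × 2.4 = 1.152
Maximum at age 4 (1.152).

4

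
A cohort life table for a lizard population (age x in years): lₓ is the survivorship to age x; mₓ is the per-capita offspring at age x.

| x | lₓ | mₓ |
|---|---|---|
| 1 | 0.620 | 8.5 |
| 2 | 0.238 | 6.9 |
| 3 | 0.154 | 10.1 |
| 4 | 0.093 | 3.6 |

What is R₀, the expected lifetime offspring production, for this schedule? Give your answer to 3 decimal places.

8.802

R₀ = Σ lₓ mₓ:
  age 1: 0.620 × 8.5 = 5.2700
  age 2: 0.238 × 6.9 = 1.6422
  age 3: 0.154 × 10.1 = 1.5554
  age 4: 0.093 × 3.6 = 0.3348
R₀ = 5.2700 + 1.6422 + 1.5554 + 0.3348 = 8.8024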